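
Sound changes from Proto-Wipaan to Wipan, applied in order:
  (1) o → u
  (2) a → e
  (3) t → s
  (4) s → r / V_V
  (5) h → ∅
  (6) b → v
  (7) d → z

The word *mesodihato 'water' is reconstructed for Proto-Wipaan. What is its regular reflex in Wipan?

meruzieru

Wipan: *mesodihato > mesudihatu > mesudihetu > mesudihesu > merudiheru > merudieru > meruzieru  (by vowel merger, vowel merger, unconditioned shift, rhotacism, h-loss, unconditioned shift)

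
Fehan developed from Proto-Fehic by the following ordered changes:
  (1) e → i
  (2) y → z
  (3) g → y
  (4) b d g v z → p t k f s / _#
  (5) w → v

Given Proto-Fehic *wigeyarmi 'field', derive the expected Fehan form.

viyizarmi

Fehan: *wigeyarmi > wigiyarmi > wigizarmi > wiyizarmi > viyizarmi  (by vowel merger, unconditioned shift, unconditioned shift, unconditioned shift)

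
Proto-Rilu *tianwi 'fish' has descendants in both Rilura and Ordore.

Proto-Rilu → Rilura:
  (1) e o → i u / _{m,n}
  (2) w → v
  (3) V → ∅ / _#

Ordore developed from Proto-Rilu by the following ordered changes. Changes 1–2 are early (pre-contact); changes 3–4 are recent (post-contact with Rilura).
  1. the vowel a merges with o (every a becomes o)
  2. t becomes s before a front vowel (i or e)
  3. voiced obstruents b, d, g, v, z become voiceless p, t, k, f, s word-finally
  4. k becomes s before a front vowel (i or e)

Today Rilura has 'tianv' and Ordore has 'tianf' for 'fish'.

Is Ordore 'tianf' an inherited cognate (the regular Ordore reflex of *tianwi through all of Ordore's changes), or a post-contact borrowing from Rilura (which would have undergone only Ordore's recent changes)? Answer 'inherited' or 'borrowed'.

If inherited, *tianwi would pass through all of Ordore's changes:
Ordore: *tianwi > tionwi > sionwi  (by vowel merger, palatalisation)
If borrowed from Rilura 'tianv' after the early changes, it would undergo only the recent ones:
  rule 3 (final devoicing): tianv → tianf
  rule 4 (palatalisation): no change (tianf)
  ⇒ as a loan: tianf
Ordore 'tianf' matches the loan outcome 'tianf', not the inherited 'sionwi' — it skipped the early Ordore changes, so it was borrowed from Rilura.

borrowed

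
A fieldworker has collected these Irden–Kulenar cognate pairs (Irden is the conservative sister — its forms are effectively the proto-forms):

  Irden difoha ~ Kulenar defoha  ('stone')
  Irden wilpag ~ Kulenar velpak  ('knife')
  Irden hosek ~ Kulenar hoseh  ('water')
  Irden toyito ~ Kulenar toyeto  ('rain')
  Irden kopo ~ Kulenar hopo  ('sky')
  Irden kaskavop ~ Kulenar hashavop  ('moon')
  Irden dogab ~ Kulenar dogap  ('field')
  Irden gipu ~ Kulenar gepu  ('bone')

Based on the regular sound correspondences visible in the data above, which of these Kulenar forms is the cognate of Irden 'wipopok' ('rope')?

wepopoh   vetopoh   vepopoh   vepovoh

wilpag ~ velpak — Irden w corresponds to Kulenar v word-initially before a front vowel.
gipu ~ gepu — Irden i corresponds to Kulenar e after a consonant, before a labial obstruent.
hosek ~ hoseh — Irden k corresponds to Kulenar h word-finally.
Applying these to Irden 'wipopok':
  wipopok → vipopok   (w→v word-initially before a front vowel)
  vipopok → vepopok   (i→e after a consonant, before a labial obstruent)
  vepopok → vepopoh   (k→h word-finally)
So the Kulenar cognate is 'vepopoh'.

vepopoh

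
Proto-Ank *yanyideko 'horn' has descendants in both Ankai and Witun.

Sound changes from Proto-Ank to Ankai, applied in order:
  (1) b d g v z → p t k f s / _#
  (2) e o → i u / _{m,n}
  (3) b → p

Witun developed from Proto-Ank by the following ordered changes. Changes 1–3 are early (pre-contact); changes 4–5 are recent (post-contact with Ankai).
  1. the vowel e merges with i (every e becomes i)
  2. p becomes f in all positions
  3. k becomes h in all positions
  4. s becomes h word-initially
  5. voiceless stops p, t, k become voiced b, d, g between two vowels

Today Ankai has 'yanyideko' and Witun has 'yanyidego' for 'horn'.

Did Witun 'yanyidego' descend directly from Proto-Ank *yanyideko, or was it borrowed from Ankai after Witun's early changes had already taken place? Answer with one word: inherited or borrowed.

borrowed

If inherited, *yanyideko would pass through all of Witun's changes:
Witun: *yanyideko > yanyidiko > yanyidiho  (by vowel merger, unconditioned shift)
If borrowed from Ankai 'yanyideko' after the early changes, it would undergo only the recent ones:
  rule 4 (debuccalisation): no change (yanyideko)
  rule 5 (intervocalic voicing): yanyideko → yanyidego
  ⇒ as a loan: yanyidego
Witun 'yanyidego' matches the loan outcome 'yanyidego', not the inherited 'yanyidiho' — it skipped the early Witun changes, so it was borrowed from Ankai.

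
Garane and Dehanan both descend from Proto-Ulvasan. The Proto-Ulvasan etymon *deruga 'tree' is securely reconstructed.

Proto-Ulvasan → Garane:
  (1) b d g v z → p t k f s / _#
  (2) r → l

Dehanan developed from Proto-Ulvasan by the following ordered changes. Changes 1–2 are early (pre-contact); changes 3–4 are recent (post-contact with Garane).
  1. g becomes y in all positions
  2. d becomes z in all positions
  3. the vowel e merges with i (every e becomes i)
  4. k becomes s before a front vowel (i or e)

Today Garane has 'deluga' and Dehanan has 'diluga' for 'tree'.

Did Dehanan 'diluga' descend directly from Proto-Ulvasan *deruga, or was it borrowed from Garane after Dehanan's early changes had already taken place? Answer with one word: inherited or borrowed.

borrowed

If inherited, *deruga would pass through all of Dehanan's changes:
Dehanan: start from *deruga.
  rule 1 (unconditioned shift): deruga → deruya
  rule 2 (unconditioned shift): deruya → zeruya
  rule 3 (vowel merger): zeruya → ziruya
  rule 4: no change — ziruya
  ⇒ Dehanan ziruya
If borrowed from Garane 'deluga' after the early changes, it would undergo only the recent ones:
  rule 3 (vowel merger): deluga → diluga
  rule 4 (palatalisation): no change (diluga)
  ⇒ as a loan: diluga
Dehanan 'diluga' matches the loan outcome 'diluga', not the inherited 'ziruya' — it skipped the early Dehanan changes, so it was borrowed from Garane.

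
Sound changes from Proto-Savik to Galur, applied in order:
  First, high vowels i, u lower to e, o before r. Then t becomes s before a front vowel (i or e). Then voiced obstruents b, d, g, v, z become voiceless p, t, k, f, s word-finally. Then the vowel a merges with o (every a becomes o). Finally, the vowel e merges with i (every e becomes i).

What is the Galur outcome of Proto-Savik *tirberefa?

Galur: start from *tirberefa.
  rule 1 (pre-rhotic lowering): tirberefa → terberefa
  rule 2 (palatalisation): terberefa → serberefa
  rule 3: no change — serberefa
  rule 4 (vowel merger): serberefa → serberefo
  rule 5 (vowel merger): serberefo → sirbirifo
  ⇒ Galur sirbirifo

sirbirifo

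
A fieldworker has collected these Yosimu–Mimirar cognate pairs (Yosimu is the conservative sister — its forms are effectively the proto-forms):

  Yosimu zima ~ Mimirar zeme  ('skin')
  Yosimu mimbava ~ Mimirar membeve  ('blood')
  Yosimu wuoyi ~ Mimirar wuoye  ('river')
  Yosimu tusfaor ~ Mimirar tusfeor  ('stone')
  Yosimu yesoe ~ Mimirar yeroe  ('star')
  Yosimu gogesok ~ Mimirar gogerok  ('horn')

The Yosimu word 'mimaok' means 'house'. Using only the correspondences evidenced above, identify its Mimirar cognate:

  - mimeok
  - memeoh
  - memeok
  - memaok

memeok

zima ~ zeme, mimbava ~ membeve — Yosimu i corresponds to Mimirar e after a consonant, before a nasal.
tusfaor ~ tusfeor — Yosimu a corresponds to Mimirar e after a consonant, before a back vowel.
Applying these to Yosimu 'mimaok':
  mimaok → memaok   (i→e after a consonant, before a nasal)
  memaok → memeok   (a→e after a consonant, before a back vowel)
So the Mimirar cognate is 'memeok'.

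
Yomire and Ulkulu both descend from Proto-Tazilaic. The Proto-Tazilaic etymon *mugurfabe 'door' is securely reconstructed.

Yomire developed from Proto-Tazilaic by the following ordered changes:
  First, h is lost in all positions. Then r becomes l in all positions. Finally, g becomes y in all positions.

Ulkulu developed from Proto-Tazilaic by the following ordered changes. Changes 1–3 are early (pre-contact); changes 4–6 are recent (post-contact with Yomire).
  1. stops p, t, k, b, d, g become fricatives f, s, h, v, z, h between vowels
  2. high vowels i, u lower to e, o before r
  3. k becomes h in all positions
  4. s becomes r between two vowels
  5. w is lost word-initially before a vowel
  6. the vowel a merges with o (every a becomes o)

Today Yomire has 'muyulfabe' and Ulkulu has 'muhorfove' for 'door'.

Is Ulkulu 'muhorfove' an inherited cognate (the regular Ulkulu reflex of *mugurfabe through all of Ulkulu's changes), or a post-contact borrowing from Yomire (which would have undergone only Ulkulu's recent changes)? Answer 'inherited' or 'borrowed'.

If inherited, *mugurfabe would pass through all of Ulkulu's changes:
Ulkulu: *mugurfabe > muhurfave > muhorfave > muhorfove  (by intervocalic lenition, pre-rhotic lowering, vowel merger)
If borrowed from Yomire 'muyulfabe' after the early changes, it would undergo only the recent ones:
  rule 4 (rhotacism): no change (muyulfabe)
  rule 5 (glide loss): no change (muyulfabe)
  rule 6 (vowel merger): muyulfabe → muyulfobe
  ⇒ as a loan: muyulfobe
Ulkulu 'muhorfove' matches the inherited outcome exactly, so it is an inherited cognate, not a loan.

inherited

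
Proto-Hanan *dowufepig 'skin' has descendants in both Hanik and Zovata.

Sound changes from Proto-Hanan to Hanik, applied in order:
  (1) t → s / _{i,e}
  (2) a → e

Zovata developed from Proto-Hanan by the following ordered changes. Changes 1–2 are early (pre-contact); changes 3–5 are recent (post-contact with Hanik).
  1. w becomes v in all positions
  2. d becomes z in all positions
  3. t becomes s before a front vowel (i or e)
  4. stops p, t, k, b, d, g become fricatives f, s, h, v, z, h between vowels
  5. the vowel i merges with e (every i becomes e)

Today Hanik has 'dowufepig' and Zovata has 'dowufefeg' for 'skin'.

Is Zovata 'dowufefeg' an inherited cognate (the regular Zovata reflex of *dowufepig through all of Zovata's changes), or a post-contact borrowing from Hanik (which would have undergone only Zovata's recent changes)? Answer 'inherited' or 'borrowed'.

If inherited, *dowufepig would pass through all of Zovata's changes:
Zovata: *dowufepig > dovufepig > zovufepig > zovufefig > zovufefeg  (by unconditioned shift, unconditioned shift, intervocalic lenition, vowel merger)
If borrowed from Hanik 'dowufepig' after the early changes, it would undergo only the recent ones:
  rule 3 (palatalisation): no change (dowufepig)
  rule 4 (intervocalic lenition): dowufepig → dowufefig
  rule 5 (vowel merger): dowufefig → dowufefeg
  ⇒ as a loan: dowufefeg
Zovata 'dowufefeg' matches the loan outcome 'dowufefeg', not the inherited 'zovufefeg' — it skipped the early Zovata changes, so it was borrowed from Hanik.

borrowed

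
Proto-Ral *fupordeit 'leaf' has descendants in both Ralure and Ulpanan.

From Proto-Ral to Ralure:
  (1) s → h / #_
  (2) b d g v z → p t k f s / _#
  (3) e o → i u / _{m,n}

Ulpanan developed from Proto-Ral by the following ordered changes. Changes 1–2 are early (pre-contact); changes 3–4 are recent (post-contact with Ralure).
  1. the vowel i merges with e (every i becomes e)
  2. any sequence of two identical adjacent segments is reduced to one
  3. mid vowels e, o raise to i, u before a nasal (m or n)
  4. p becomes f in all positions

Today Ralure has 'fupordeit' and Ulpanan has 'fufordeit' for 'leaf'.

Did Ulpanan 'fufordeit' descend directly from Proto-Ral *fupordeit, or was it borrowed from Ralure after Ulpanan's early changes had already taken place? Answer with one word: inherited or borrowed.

borrowed

If inherited, *fupordeit would pass through all of Ulpanan's changes:
Ulpanan: start from *fupordeit.
  rule 1 (vowel merger): fupordeit → fupordeet
  rule 2 (degemination): fupordeet → fupordet
  rule 3: no change — fupordet
  rule 4 (unconditioned shift): fupordet → fufordet
  ⇒ Ulpanan fufordet
If borrowed from Ralure 'fupordeit' after the early changes, it would undergo only the recent ones:
  rule 3 (pre-nasal raising): no change (fupordeit)
  rule 4 (unconditioned shift): fupordeit → fufordeit
  ⇒ as a loan: fufordeit
Ulpanan 'fufordeit' matches the loan outcome 'fufordeit', not the inherited 'fufordet' — it skipped the early Ulpanan changes, so it was borrowed from Ralure.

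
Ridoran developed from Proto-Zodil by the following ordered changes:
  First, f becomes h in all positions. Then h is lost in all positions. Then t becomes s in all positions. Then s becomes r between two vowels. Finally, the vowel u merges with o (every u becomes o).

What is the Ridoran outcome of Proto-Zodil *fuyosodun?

Ridoran: *fuyosodun
  fuyosodun → huyosodun   [unconditioned shift]
  huyosodun → uyosodun   [h-loss]
  uyosodun (rule 3 does not apply)
  uyosodun → uyorodun   [rhotacism]
  uyorodun → oyorodon   [vowel merger]
  giving Ridoran oyorodon.

oyorodon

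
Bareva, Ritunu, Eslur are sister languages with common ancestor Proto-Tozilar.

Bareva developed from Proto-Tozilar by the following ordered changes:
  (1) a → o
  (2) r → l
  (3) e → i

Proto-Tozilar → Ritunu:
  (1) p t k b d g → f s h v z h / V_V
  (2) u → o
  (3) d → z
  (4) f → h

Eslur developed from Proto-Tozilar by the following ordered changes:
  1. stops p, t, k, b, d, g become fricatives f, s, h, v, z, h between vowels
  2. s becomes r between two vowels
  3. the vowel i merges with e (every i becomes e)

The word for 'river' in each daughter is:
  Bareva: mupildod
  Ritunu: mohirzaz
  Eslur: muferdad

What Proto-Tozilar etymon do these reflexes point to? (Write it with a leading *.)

*mupirdad

Position 4: Bareva has i, Ritunu has i, Eslur has e. Ritunu preserves i here (none of its changes turn any other segment into i), so the proto-segment is *i.
Position 8: Bareva has d, Ritunu has z, Eslur has d. Bareva preserves d here (none of its changes turn any other segment into d), so the proto-segment is *d.
Verify the candidate proto-form against each daughter:
Bareva: *mupirdad > mupirdod > mupildod  (by vowel merger, unconditioned shift)
Ritunu: *mupirdad
  mupirdad → mufirdad   [intervocalic lenition]
  mufirdad → mofirdad   [vowel merger]
  mofirdad → mofirzaz   [unconditioned shift]
  mofirzaz → mohirzaz   [unconditioned shift]
  giving Ritunu mohirzaz.
Eslur: start from *mupirdad.
  rule 1 (intervocalic lenition): mupirdad → mufirdad
  rule 2: no change — mufirdad
  rule 3 (vowel merger): mufirdad → muferdad
  ⇒ Eslur muferdad
No other proto-form is consistent with every reflex, so the reconstruction is *mupirdad.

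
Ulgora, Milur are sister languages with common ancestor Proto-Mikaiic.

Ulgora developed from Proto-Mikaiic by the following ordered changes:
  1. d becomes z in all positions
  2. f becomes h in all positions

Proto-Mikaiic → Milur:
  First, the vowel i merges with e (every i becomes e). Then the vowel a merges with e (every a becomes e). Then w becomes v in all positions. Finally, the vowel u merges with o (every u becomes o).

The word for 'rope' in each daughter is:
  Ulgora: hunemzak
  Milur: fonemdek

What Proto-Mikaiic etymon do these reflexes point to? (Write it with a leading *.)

*funemdak

Position 2: Ulgora has u, Milur has o. Ulgora preserves u here (none of its changes turn any other segment into u), so the proto-segment is *u.
Position 1: Ulgora has h, Milur has f. Milur preserves f here (none of its changes turn any other segment into f), so the proto-segment is *f.
This points to *funemdak. Verify forward in each daughter:
Ulgora: start from *funemdak.
  rule 1 (unconditioned shift): funemdak → funemzak
  rule 2 (unconditioned shift): funemzak → hunemzak
  ⇒ Ulgora hunemzak
Milur: start from *funemdak.
  rule 1: no change — funemdak
  rule 2 (vowel merger): funemdak → funemdek
  rule 3: no change — funemdek
  rule 4 (vowel merger): funemdek → fonemdek
  ⇒ Milur fonemdek
*funemdak is the unique common source.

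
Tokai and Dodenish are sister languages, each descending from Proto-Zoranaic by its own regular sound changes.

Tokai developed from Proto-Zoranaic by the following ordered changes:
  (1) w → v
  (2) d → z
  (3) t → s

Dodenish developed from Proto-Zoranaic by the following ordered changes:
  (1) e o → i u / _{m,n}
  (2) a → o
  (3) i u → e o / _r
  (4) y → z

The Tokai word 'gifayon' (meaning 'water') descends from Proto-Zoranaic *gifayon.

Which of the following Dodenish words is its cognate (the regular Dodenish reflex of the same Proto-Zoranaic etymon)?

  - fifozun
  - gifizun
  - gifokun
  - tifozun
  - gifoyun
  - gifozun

Dodenish: start from *gifayon.
  rule 1 (pre-nasal raising): gifayon → gifayun
  rule 2 (vowel merger): gifayun → gifoyun
  rule 3: no change — gifoyun
  rule 4 (unconditioned shift): gifoyun → gifozun
  ⇒ Dodenish gifozun

gifozun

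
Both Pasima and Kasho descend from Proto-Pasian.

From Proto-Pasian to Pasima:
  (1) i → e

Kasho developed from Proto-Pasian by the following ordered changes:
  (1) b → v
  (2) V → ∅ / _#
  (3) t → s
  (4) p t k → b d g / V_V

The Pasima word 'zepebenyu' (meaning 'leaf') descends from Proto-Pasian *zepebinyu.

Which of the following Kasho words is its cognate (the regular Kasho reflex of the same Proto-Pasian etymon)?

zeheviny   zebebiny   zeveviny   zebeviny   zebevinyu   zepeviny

Kasho: *zepebinyu > zepevinyu > zepeviny > zebeviny  (by unconditioned shift, apocope, intervocalic voicing)

zebeviny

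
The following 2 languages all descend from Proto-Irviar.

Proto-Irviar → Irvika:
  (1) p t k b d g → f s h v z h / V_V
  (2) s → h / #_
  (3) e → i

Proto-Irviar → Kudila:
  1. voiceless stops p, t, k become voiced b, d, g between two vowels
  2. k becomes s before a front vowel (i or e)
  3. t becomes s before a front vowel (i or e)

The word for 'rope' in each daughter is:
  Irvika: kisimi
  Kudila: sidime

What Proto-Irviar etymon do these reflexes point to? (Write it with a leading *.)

*kitime

Position 6: Irvika has i, Kudila has e. Kudila preserves e here (none of its changes turn any other segment into e), so the proto-segment is *e.
Position 3: Irvika has s, Kudila has d. Taking the neighbouring segments as reconstructed: Irvika s could go back to *t or *s; Kudila d could go back to *t or *d — the one source consistent with every daughter is *t.
Position 1: Irvika has k, Kudila has s. Irvika preserves k here (none of its changes turn any other segment into k), so the proto-segment is *k.
The remaining positions agree across the daughters. Check the candidate against every language:
Irvika: start from *kitime.
  rule 1 (intervocalic lenition): kitime → kisime
  rule 2: no change — kisime
  rule 3 (vowel merger): kisime → kisimi
  ⇒ Irvika kisimi
Kudila: *kitime
  kitime → kidime   [intervocalic voicing]
  kidime → sidime   [palatalisation]
  sidime (rule 3 does not apply)
  giving Kudila sidime.
Only *kitime yields all of Irvika kisimi, Kudila sidime.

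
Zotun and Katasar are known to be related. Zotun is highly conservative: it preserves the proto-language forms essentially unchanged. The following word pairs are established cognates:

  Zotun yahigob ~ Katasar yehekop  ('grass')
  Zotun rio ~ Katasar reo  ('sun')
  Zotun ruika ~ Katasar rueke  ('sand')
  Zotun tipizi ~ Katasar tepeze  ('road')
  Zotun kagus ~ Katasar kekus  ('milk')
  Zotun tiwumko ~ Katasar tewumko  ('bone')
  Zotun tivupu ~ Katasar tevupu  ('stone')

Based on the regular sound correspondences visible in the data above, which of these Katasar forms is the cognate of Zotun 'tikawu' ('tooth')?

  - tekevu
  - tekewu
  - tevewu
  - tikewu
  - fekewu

tekewu

yahigob ~ yehekop, tipizi ~ tepeze — Zotun i corresponds to Katasar e after a consonant, before a consonant other than r, m, n, p, b, f, v.
yahigob ~ yehekop, kagus ~ kekus — Zotun a corresponds to Katasar e after a consonant, before a consonant other than r, m, n, p, b, f, v.
Applying these to Zotun 'tikawu':
  tikawu → tekawu   (i→e after a consonant, before a consonant other than r, m, n, p, b, f, v)
  tekawu → tekewu   (a→e after a consonant, before a consonant other than r, m, n, p, b, f, v)
So the Katasar cognate is 'tekewu'.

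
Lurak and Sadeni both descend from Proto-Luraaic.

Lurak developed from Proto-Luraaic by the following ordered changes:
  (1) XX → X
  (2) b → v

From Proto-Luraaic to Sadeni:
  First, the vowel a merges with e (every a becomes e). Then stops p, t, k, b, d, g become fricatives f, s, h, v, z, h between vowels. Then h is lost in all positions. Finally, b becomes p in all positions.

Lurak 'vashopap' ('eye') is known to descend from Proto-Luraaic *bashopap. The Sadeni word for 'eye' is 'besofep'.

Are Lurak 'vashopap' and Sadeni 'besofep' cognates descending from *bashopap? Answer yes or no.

Derive the expected Sadeni reflex of *bashopap:
Sadeni: *bashopap
  bashopap → beshopep   [vowel merger]
  beshopep → beshofep   [intervocalic lenition]
  beshofep → besofep   [h-loss]
  besofep → pesofep   [unconditioned shift]
  giving Sadeni pesofep.
The regular Sadeni reflex would be 'pesofep', but the attested form is 'besofep'. The correspondence is irregular, so they are not cognates (the Sadeni form has a different source).

no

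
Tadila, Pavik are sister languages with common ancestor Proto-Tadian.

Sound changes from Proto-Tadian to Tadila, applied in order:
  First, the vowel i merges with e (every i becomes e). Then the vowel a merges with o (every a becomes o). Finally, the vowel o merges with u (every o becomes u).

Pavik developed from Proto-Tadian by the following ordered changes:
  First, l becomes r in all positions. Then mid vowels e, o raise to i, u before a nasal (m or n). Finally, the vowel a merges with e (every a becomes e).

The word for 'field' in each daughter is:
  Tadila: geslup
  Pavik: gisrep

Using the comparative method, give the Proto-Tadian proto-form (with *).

*gislap

Position 4: Tadila has l, Pavik has r. Tadila preserves l here (none of its changes turn any other segment into l), so the proto-segment is *l.
Position 2: Tadila has e, Pavik has i. Taking the neighbouring segments as reconstructed: Tadila e could go back to *e or *i; Pavik i can only go back to *i — the one source consistent with every daughter is *i.
Position 5: Tadila has u, Pavik has e. Taking the neighbouring segments as reconstructed: Tadila u could go back to *a or *o or *u; Pavik e could go back to *a or *e — the one source consistent with every daughter is *a.
Verify the candidate proto-form against each daughter:
Tadila: start from *gislap.
  rule 1 (vowel merger): gislap → geslap
  rule 2 (vowel merger): geslap → geslop
  rule 3 (vowel merger): geslop → geslup
  ⇒ Tadila geslup
Pavik: *gislap > gisrap > gisrep  (by unconditioned shift, vowel merger)
*gislap is the unique common source.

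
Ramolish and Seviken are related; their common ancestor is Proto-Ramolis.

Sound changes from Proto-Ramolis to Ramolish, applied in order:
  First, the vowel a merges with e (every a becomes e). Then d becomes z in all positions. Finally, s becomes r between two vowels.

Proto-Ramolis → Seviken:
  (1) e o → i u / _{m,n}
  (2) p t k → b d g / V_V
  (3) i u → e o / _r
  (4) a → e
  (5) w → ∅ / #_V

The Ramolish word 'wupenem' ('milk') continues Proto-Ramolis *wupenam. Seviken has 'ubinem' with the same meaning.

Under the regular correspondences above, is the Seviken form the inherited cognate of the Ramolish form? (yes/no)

Derive the expected Seviken reflex of *wupenam:
Seviken: *wupenam > wupinam > wubinam > wubinem > ubinem  (by pre-nasal raising, intervocalic voicing, vowel merger, glide loss)
Seviken 'ubinem' matches the regular reflex exactly, so the pair is cognate.

yes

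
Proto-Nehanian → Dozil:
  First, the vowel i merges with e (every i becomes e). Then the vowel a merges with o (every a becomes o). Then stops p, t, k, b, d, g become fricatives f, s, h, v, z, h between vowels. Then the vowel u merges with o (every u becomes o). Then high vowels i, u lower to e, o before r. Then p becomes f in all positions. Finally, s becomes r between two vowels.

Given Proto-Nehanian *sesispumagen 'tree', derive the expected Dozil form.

Dozil: *sesispumagen > sesespumagen > sesespumogen > sesespumohen > sesespomohen > sesesfomohen > seresfomohen  (by vowel merger, vowel merger, intervocalic lenition, vowel merger, unconditioned shift, rhotacism)

seresfomohen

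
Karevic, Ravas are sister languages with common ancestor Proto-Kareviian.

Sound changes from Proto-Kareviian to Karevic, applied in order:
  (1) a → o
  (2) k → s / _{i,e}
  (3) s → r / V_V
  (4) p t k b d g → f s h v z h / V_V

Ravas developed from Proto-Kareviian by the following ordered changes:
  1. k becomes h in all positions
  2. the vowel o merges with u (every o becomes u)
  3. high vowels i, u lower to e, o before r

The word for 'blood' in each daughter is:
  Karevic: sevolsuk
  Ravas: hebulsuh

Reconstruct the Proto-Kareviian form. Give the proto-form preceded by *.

*kebolsuk

Position 4: Karevic has o, Ravas has u. Taking the neighbouring segments as reconstructed: Karevic o could go back to *a or *o; Ravas u could go back to *o or *u — the one source consistent with every daughter is *o.
Position 3: Karevic has v, Ravas has b. Ravas preserves b here (none of its changes turn any other segment into b), so the proto-segment is *b.
This points to *kebolsuk. Verify forward in each daughter:
Karevic: start from *kebolsuk.
  rule 1: no change — kebolsuk
  rule 2 (palatalisation): kebolsuk → sebolsuk
  rule 3: no change — sebolsuk
  rule 4 (intervocalic lenition): sebolsuk → sevolsuk
  ⇒ Karevic sevolsuk
Ravas: *kebolsuk > hebolsuh > hebulsuh  (by unconditioned shift, vowel merger)
*kebolsuk is the unique common source.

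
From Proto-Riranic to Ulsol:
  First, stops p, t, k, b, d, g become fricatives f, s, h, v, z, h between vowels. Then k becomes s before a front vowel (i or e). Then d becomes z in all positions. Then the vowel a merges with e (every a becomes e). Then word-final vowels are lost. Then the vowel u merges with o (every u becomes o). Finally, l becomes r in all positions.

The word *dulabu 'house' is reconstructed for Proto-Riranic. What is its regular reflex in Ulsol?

zorev

Ulsol: start from *dulabu.
  rule 1 (intervocalic lenition): dulabu → dulavu
  rule 2: no change — dulavu
  rule 3 (unconditioned shift): dulavu → zulavu
  rule 4 (vowel merger): zulavu → zulevu
  rule 5 (apocope): zulevu → zulev
  rule 6 (vowel merger): zulev → zolev
  rule 7 (unconditioned shift): zolev → zorev
  ⇒ Ulsol zorev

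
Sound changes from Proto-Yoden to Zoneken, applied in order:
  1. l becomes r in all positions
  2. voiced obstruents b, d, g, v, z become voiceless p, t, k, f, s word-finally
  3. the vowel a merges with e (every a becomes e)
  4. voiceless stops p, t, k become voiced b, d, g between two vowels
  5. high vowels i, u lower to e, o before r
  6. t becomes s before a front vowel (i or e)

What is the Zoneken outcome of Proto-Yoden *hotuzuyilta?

Zoneken: *hotuzuyilta > hotuzuyirta > hotuzuyirte > hoduzuyirte > hoduzuyerte > hoduzuyerse  (by unconditioned shift, vowel merger, intervocalic voicing, pre-rhotic lowering, palatalisation)

hoduzuyerse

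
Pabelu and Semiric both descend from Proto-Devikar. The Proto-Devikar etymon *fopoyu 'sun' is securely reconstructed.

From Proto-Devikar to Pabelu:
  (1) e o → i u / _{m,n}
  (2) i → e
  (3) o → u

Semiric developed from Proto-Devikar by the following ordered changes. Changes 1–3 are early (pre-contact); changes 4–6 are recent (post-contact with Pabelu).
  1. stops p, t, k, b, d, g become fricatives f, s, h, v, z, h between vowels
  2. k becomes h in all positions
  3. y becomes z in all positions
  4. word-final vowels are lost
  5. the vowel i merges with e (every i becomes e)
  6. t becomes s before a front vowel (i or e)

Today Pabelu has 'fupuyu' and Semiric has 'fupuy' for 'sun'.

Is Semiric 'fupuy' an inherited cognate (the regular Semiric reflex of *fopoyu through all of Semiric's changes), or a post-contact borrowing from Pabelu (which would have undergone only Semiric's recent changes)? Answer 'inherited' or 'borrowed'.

borrowed

If inherited, *fopoyu would pass through all of Semiric's changes:
Semiric: *fopoyu > fofoyu > fofozu > fofoz  (by intervocalic lenition, unconditioned shift, apocope)
If borrowed from Pabelu 'fupuyu' after the early changes, it would undergo only the recent ones:
  rule 4 (apocope): fupuyu → fupuy
  rule 5 (vowel merger): no change (fupuy)
  rule 6 (palatalisation): no change (fupuy)
  ⇒ as a loan: fupuy
Semiric 'fupuy' matches the loan outcome 'fupuy', not the inherited 'fofoz' — it skipped the early Semiric changes, so it was borrowed from Pabelu.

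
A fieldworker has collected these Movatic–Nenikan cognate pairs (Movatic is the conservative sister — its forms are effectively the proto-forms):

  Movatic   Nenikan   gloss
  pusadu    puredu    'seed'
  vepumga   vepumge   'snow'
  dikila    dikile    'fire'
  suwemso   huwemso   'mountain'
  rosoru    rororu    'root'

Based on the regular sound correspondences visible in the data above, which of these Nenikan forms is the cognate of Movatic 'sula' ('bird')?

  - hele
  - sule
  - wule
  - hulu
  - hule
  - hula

suwemso ~ huwemso — Movatic s corresponds to Nenikan h word-initially before a back vowel.
vepumga ~ vepumge, dikila ~ dikile — Movatic a corresponds to Nenikan e word-finally.
Applying these to Movatic 'sula':
  sula → hula   (s→h word-initially before a back vowel)
  hula → hule   (a→e word-finally)
So the Nenikan cognate is 'hule'.

hule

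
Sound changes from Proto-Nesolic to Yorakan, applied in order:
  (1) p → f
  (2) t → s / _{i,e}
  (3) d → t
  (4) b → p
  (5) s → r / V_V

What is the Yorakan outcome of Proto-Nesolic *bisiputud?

Yorakan: *bisiputud
  bisiputud → bisifutud   [unconditioned shift]
  bisifutud (rule 2 does not apply)
  bisifutud → bisifutut   [unconditioned shift]
  bisifutut → pisifutut   [unconditioned shift]
  pisifutut → pirifutut   [rhotacism]
  giving Yorakan pirifutut.

pirifutut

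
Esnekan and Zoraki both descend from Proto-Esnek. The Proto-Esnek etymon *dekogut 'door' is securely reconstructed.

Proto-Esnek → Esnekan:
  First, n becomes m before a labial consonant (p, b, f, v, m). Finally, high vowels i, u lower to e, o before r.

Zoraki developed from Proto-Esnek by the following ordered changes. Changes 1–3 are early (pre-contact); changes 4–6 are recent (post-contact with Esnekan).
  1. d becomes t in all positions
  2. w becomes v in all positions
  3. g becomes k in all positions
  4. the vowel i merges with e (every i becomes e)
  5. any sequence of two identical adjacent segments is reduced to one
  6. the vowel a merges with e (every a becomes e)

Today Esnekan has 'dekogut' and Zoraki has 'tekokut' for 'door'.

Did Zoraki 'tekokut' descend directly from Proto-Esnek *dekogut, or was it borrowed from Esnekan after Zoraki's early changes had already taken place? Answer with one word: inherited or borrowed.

inherited

If inherited, *dekogut would pass through all of Zoraki's changes:
Zoraki: *dekogut
  dekogut → tekogut   [unconditioned shift]
  tekogut (rule 2 does not apply)
  tekogut → tekokut   [unconditioned shift]
  tekokut (rule 4 does not apply)
  tekokut (rule 5 does not apply)
  tekokut (rule 6 does not apply)
  giving Zoraki tekokut.
If borrowed from Esnekan 'dekogut' after the early changes, it would undergo only the recent ones:
  rule 4 (vowel merger): no change (dekogut)
  rule 5 (degemination): no change (dekogut)
  rule 6 (vowel merger): no change (dekogut)
  ⇒ as a loan: dekogut
Zoraki 'tekokut' matches the inherited outcome exactly, so it is an inherited cognate, not a loan.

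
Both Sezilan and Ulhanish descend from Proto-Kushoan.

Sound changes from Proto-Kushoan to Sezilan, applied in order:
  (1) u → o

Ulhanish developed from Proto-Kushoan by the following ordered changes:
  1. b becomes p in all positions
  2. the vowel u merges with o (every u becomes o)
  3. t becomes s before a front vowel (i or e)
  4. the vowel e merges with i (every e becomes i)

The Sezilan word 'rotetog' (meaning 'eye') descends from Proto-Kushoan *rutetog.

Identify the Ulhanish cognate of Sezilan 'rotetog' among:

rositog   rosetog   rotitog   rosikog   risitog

rositog

Ulhanish: *rutetog
  rutetog (rule 1 does not apply)
  rutetog → rotetog   [vowel merger]
  rotetog → rosetog   [palatalisation]
  rosetog → rositog   [vowel merger]
  giving Ulhanish rositog.
Among the options, 'rositog' alone shows every Ulhanish change applied in order.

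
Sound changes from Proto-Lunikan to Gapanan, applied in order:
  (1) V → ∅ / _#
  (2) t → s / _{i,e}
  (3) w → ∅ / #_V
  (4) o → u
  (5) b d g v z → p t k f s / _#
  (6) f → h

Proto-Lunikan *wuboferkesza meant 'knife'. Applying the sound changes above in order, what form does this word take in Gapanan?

ubuherkess

Gapanan: *wuboferkesza
  wuboferkesza → wuboferkesz   [apocope]
  wuboferkesz (rule 2 does not apply)
  wuboferkesz → uboferkesz   [glide loss]
  uboferkesz → ubuferkesz   [vowel merger]
  ubuferkesz → ubuferkess   [final devoicing]
  ubuferkess → ubuherkess   [unconditioned shift]
  giving Gapanan ubuherkess.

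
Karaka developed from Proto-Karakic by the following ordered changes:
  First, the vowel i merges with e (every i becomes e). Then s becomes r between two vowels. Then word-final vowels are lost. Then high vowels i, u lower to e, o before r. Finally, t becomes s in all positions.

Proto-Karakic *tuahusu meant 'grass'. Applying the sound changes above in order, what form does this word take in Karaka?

suahor

Karaka: *tuahusu > tuahuru > tuahur > tuahor > suahor  (by rhotacism, apocope, pre-rhotic lowering, unconditioned shift)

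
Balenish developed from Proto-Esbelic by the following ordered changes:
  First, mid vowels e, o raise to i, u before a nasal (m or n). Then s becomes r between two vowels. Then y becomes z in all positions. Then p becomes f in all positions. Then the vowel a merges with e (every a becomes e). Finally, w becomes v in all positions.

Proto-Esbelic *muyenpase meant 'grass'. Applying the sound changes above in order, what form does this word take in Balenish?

muzinfere

Balenish: *muyenpase
  muyenpase → muyinpase   [pre-nasal raising]
  muyinpase → muyinpare   [rhotacism]
  muyinpare → muzinpare   [unconditioned shift]
  muzinpare → muzinfare   [unconditioned shift]
  muzinfare → muzinfere   [vowel merger]
  muzinfere (rule 6 does not apply)
  giving Balenish muzinfere.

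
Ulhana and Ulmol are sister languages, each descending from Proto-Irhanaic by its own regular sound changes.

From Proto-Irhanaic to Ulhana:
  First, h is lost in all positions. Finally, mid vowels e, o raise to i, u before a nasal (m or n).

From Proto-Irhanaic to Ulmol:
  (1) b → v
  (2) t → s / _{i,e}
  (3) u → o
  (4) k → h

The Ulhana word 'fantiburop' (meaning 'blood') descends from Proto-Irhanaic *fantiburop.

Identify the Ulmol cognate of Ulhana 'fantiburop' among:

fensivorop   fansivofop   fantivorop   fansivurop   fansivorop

Ulmol: *fantiburop > fantivurop > fansivurop > fansivorop  (by unconditioned shift, palatalisation, vowel merger)
The other candidates each miss or misapply at least one Ulmol change.

fansivorop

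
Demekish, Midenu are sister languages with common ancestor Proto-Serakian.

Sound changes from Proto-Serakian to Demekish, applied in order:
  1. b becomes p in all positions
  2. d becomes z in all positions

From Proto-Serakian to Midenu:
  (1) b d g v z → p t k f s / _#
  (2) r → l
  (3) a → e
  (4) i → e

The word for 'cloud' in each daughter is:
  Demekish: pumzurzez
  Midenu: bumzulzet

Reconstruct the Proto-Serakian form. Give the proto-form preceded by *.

Position 9: Demekish has z, Midenu has t. Taking the neighbouring segments as reconstructed: Demekish z could go back to *d or *z; Midenu t could go back to *t or *d — the one source consistent with every daughter is *d.
Position 6: Demekish has r, Midenu has l. Demekish preserves r here (none of its changes turn any other segment into r), so the proto-segment is *r.
Position 1: Demekish has p, Midenu has b. Midenu preserves b here (none of its changes turn any other segment into b), so the proto-segment is *b.
This points to *bumzurzed. Verify forward in each daughter:
Demekish: *bumzurzed
  bumzurzed → pumzurzed   [unconditioned shift]
  pumzurzed → pumzurzez   [unconditioned shift]
  giving Demekish pumzurzez.
Midenu: *bumzurzed
  bumzurzed → bumzurzet   [final devoicing]
  bumzurzet → bumzulzet   [unconditioned shift]
  bumzulzet (rule 3 does not apply)
  bumzulzet (rule 4 does not apply)
  giving Midenu bumzulzet.
*bumzurzed is the unique common source.

*bumzurzed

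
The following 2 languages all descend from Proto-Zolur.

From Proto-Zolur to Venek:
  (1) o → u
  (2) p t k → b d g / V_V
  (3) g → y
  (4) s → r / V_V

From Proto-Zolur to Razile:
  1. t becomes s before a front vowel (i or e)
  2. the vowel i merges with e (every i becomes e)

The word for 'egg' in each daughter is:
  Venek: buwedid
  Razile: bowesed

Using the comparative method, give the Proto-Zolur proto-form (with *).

*bowetid

Position 5: Venek has d, Razile has s. Taking the neighbouring segments as reconstructed: Venek d could go back to *t or *d; Razile s could go back to *t or *s — the one source consistent with every daughter is *t.
Position 6: Venek has i, Razile has e. Venek preserves i here (none of its changes turn any other segment into i), so the proto-segment is *i.
Position 2: Venek has u, Razile has o. Razile preserves o here (none of its changes turn any other segment into o), so the proto-segment is *o.
This points to *bowetid. Verify forward in each daughter:
Venek: *bowetid
  bowetid → buwetid   [vowel merger]
  buwetid → buwedid   [intervocalic voicing]
  buwedid (rule 3 does not apply)
  buwedid (rule 4 does not apply)
  giving Venek buwedid.
Razile: *bowetid > bowesid > bowesed  (by palatalisation, vowel merger)
*bowetid is the unique common source.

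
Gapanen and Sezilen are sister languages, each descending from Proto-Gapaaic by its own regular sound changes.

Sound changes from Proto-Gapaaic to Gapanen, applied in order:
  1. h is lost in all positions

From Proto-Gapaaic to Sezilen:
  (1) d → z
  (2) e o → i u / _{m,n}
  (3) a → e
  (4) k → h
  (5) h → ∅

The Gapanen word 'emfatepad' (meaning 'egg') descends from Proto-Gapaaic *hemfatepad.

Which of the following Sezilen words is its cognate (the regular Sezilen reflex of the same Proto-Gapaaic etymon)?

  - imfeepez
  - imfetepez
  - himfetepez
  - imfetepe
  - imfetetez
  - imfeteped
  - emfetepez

imfetepez

Sezilen: start from *hemfatepad.
  rule 1 (unconditioned shift): hemfatepad → hemfatepaz
  rule 2 (pre-nasal raising): hemfatepaz → himfatepaz
  rule 3 (vowel merger): himfatepaz → himfetepez
  rule 4: no change — himfetepez
  rule 5 (h-loss): himfetepez → imfetepez
  ⇒ Sezilen imfetepez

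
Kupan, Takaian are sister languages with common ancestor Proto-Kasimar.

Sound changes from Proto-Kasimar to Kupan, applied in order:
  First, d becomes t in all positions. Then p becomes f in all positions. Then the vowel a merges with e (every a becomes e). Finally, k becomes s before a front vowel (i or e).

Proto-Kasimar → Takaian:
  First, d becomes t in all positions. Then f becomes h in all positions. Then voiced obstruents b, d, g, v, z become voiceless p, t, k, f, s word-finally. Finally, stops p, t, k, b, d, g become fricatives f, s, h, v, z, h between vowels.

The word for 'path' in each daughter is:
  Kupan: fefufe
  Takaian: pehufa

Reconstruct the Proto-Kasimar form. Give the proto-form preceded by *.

*pefupa

Position 5: Kupan has f, Takaian has f. Taking the neighbouring segments as reconstructed: Kupan f could go back to *p or *f; Takaian f can only go back to *p — the one source consistent with every daughter is *p.
Position 6: Kupan has e, Takaian has a. Takaian preserves a here (none of its changes turn any other segment into a), so the proto-segment is *a.
Position 1: Kupan has f, Takaian has p. Taking the neighbouring segments as reconstructed: Kupan f could go back to *p or *f; Takaian p can only go back to *p — the one source consistent with every daughter is *p.
Continuing position by position gives *pefupa; check it forward:
Kupan: *pefupa
  pefupa (rule 1 does not apply)
  pefupa → fefufa   [unconditioned shift]
  fefufa → fefufe   [vowel merger]
  fefufe (rule 4 does not apply)
  giving Kupan fefufe.
Takaian: start from *pefupa.
  rule 1: no change — pefupa
  rule 2 (unconditioned shift): pefupa → pehupa
  rule 3: no change — pehupa
  rule 4 (intervocalic lenition): pehupa → pehufa
  ⇒ Takaian pehufa
Only *pefupa yields all of Kupan fefufe, Takaian pehufa.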